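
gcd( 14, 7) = 7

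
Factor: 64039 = 17^1* 3767^1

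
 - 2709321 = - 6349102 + 3639781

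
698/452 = 349/226 = 1.54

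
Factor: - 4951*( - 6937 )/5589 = 3^( - 5)*7^1 * 23^( - 1) * 991^1*4951^1= 34345087/5589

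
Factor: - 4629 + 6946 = 7^1*331^1 = 2317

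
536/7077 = 536/7077 = 0.08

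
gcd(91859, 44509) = 947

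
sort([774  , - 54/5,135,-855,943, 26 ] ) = [ - 855, - 54/5,26, 135, 774,943]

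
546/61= 8 + 58/61 = 8.95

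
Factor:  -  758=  - 2^1*379^1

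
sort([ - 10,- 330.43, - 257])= [ - 330.43, - 257, - 10]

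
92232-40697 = 51535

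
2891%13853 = 2891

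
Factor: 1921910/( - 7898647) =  - 2^1*5^1*269^(-1 )*29363^( - 1 )* 192191^1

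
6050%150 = 50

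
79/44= 1 + 35/44 = 1.80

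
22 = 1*22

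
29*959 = 27811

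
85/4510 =17/902   =  0.02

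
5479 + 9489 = 14968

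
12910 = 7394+5516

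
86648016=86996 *996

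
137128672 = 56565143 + 80563529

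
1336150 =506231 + 829919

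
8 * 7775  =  62200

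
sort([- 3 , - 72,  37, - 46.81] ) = [ - 72,-46.81, - 3,  37] 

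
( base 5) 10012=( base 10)632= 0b1001111000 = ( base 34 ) IK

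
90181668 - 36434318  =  53747350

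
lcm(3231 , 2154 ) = 6462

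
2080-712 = 1368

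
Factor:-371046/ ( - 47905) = 426/55 = 2^1*3^1*5^( - 1)*11^(-1)*71^1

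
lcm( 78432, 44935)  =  4313760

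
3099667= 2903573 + 196094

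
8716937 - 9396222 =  - 679285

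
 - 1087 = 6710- 7797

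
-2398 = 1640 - 4038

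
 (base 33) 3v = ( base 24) 5A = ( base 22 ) 5K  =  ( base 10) 130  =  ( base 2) 10000010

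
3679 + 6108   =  9787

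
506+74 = 580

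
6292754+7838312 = 14131066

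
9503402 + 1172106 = 10675508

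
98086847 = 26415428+71671419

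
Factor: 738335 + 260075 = 998410 =2^1*5^1*7^1*17^1*839^1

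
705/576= 1 +43/192 = 1.22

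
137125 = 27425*5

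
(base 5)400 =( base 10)100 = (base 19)55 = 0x64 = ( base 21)4G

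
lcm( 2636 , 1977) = 7908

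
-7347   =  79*( - 93) 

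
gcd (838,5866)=838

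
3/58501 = 3/58501 = 0.00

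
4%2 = 0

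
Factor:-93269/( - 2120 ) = 2^(  -  3)*5^( - 1) * 11^1*53^( - 1)*61^1 * 139^1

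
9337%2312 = 89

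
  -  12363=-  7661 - 4702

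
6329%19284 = 6329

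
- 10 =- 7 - 3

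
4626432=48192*96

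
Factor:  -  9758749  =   - 7^1*  11^1 * 13^1*9749^1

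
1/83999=1/83999 = 0.00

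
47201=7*6743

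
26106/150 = 4351/25 = 174.04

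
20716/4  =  5179 = 5179.00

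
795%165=135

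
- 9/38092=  - 9/38092 = - 0.00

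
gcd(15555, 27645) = 15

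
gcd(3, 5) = 1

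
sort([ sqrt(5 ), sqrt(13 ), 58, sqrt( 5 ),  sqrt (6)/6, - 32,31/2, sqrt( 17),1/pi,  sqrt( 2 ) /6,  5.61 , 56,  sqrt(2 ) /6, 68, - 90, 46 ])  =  [ - 90, - 32, sqrt(2 ) /6, sqrt( 2)/6, 1/pi, sqrt( 6 )/6,sqrt(5),sqrt( 5 ),sqrt( 13 ),  sqrt( 17 ) , 5.61,31/2, 46, 56, 58, 68 ] 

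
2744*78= 214032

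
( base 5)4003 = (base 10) 503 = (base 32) fn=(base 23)LK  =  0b111110111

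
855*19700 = 16843500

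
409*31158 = 12743622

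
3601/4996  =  3601/4996 = 0.72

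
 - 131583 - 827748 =-959331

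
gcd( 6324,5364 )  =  12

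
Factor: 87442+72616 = 2^1*191^1*419^1 = 160058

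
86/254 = 43/127 = 0.34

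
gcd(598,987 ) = 1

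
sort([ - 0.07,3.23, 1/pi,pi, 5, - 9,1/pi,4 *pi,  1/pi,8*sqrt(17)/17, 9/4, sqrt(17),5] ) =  [ - 9, - 0.07 , 1/pi,1/pi,1/pi,8 * sqrt(17)/17,  9/4,pi,3.23, sqrt(17),5,5, 4*pi ]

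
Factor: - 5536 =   -  2^5*173^1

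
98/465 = 98/465 = 0.21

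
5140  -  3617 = 1523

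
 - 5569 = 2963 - 8532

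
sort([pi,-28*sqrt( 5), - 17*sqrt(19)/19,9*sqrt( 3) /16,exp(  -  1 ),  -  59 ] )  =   [-28*sqrt( 5), - 59, - 17*sqrt( 19 )/19,exp(  -  1 ),9*sqrt(3 ) /16,pi ] 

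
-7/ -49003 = 7/49003 = 0.00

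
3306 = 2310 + 996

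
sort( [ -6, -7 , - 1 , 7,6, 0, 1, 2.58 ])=[ - 7, - 6 , - 1, 0,1, 2.58,6, 7] 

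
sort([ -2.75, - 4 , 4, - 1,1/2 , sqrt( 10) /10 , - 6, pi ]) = [ - 6,-4, - 2.75 ,-1, sqrt ( 10 )/10, 1/2, pi,4]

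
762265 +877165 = 1639430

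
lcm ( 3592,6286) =25144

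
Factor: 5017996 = 2^2*71^1*17669^1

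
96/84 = 8/7 = 1.14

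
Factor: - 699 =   -  3^1*233^1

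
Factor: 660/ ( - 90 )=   -  22/3 = - 2^1*3^( - 1)*11^1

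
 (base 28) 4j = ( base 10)131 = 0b10000011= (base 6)335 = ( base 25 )56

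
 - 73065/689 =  -73065/689 = -  106.04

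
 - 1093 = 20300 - 21393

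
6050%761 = 723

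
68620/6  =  11436 + 2/3  =  11436.67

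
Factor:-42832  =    -  2^4*2677^1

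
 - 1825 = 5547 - 7372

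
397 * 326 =129422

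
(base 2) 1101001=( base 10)105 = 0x69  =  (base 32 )39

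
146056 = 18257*8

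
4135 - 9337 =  - 5202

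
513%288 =225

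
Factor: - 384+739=5^1*71^1  =  355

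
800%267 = 266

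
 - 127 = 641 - 768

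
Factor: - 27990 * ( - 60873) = 2^1*3^3*5^1*103^1*197^1*311^1 = 1703835270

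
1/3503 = 1/3503 = 0.00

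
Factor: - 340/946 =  - 170/473 = - 2^1*5^1*11^(-1)*17^1*43^( - 1)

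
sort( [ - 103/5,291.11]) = [ - 103/5,291.11]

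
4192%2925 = 1267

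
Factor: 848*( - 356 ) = - 301888 = - 2^6*53^1*89^1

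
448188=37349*12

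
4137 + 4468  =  8605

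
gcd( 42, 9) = 3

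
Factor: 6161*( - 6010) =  - 37027610 = - 2^1 * 5^1 * 61^1*101^1*601^1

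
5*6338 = 31690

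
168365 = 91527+76838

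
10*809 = 8090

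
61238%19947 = 1397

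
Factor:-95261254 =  -2^1*11^1*43^1*100699^1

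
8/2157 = 8/2157=0.00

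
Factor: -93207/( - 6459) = 31069/2153= 2153^(  -  1)*31069^1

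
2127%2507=2127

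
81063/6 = 27021/2=13510.50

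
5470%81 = 43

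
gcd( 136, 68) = 68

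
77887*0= 0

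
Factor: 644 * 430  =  2^3*5^1*7^1*23^1*43^1 = 276920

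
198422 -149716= 48706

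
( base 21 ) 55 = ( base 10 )110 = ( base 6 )302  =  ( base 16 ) 6e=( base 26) 46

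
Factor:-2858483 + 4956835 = 2^4*313^1*419^1 = 2098352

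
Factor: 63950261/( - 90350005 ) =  - 5^(- 1 )*281^1*227581^1*18070001^(- 1 ) 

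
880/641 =1 + 239/641=1.37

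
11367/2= 5683 + 1/2 =5683.50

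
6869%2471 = 1927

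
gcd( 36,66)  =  6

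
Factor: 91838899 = 659^1*139361^1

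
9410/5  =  1882 = 1882.00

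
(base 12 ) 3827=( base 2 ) 1100011011111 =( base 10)6367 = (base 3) 22201211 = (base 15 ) 1D47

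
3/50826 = 1/16942 = 0.00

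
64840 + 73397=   138237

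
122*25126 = 3065372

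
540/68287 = 540/68287= 0.01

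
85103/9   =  9455  +  8/9 = 9455.89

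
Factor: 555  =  3^1 *5^1*37^1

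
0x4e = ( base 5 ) 303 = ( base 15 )53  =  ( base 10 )78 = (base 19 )42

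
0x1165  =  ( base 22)949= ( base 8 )10545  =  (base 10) 4453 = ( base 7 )15661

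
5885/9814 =5885/9814 = 0.60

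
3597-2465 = 1132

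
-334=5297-5631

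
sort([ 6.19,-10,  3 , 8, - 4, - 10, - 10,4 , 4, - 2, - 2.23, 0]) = [ - 10,  -  10 , -10 , - 4,  -  2.23,-2,0, 3, 4,4 , 6.19,8]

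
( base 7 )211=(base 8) 152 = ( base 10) 106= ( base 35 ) 31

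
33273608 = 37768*881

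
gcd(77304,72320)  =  8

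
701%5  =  1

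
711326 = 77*9238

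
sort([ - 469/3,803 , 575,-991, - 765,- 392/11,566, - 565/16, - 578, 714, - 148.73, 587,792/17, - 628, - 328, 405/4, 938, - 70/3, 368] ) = [ - 991 , - 765, - 628, - 578, - 328, - 469/3, - 148.73, - 392/11, - 565/16, - 70/3, 792/17, 405/4,368,566, 575, 587,  714, 803, 938 ] 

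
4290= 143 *30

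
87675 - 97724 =-10049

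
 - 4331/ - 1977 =4331/1977  =  2.19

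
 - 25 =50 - 75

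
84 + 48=132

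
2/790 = 1/395 =0.00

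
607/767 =607/767  =  0.79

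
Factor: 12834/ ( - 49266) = - 31/119=- 7^( - 1 ) * 17^( - 1 ) * 31^1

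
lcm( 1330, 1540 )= 29260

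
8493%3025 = 2443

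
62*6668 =413416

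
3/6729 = 1/2243 = 0.00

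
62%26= 10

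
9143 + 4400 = 13543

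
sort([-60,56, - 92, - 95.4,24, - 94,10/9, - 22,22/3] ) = [-95.4, - 94, - 92, - 60, - 22, 10/9,22/3,24,56]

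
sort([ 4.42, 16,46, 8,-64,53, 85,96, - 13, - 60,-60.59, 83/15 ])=[ - 64, - 60.59, - 60, - 13, 4.42,83/15, 8, 16,46, 53,85, 96]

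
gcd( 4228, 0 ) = 4228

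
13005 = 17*765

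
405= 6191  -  5786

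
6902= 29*238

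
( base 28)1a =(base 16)26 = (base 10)38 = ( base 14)2a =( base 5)123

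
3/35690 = 3/35690 = 0.00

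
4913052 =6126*802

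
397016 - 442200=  - 45184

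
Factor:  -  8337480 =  - 2^3*3^1 * 5^1*17^1 * 61^1*67^1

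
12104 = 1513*8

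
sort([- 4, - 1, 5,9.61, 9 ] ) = [ - 4, - 1, 5, 9,  9.61]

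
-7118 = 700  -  7818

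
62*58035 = 3598170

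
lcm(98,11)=1078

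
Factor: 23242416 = 2^4*3^1*439^1 * 1103^1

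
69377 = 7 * 9911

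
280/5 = 56 = 56.00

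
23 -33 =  -10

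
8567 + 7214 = 15781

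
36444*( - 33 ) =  -1202652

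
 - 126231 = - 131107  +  4876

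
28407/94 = 28407/94=302.20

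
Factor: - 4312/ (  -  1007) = 2^3*7^2*11^1 * 19^(- 1 )*53^(  -  1)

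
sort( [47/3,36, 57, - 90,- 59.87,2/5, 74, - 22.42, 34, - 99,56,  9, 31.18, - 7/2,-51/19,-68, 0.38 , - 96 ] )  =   [ - 99, - 96, - 90,-68, -59.87, -22.42, - 7/2, - 51/19 , 0.38, 2/5,  9,  47/3, 31.18, 34, 36,56,57 , 74]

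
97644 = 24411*4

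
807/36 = 22 + 5/12= 22.42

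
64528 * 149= 9614672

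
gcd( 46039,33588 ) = 1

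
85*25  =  2125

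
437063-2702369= -2265306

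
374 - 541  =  - 167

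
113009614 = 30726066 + 82283548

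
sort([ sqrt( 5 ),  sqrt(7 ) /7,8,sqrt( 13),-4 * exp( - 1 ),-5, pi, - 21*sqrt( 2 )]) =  [-21*sqrt(2),-5,-4 * exp(-1),  sqrt ( 7)/7,sqrt( 5), pi, sqrt ( 13 ),8]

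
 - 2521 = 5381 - 7902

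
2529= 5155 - 2626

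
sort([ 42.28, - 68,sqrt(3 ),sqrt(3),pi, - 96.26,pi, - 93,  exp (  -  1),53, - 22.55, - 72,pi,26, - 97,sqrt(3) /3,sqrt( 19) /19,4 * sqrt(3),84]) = [-97, - 96.26, -93, - 72,- 68, - 22.55,sqrt(19)/19,exp (  -  1),sqrt(3) /3,sqrt( 3), sqrt (3 ),pi, pi,pi,4*sqrt(3),  26,42.28,53, 84]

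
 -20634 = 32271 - 52905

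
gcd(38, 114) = 38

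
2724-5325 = -2601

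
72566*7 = 507962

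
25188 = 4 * 6297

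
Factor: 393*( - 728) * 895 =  - 256063080 = - 2^3*3^1*5^1*7^1* 13^1*131^1*179^1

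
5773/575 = 251/25 = 10.04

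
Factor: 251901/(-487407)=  - 83967/162469 = - 3^1*13^1*17^( -1)*19^( - 1) * 503^( - 1)*2153^1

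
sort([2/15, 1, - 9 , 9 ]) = [ - 9, 2/15, 1, 9]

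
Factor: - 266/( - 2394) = 1/9= 3^( - 2 )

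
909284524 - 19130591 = 890153933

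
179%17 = 9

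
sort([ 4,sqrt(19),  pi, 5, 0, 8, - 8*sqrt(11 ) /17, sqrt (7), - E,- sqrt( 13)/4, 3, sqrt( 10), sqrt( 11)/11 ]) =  [-E, - 8*sqrt(11)/17,- sqrt( 13)/4, 0, sqrt( 11)/11,sqrt( 7),3, pi, sqrt( 10 ), 4, sqrt(19 ), 5,8]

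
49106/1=49106 = 49106.00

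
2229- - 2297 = 4526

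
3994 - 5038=-1044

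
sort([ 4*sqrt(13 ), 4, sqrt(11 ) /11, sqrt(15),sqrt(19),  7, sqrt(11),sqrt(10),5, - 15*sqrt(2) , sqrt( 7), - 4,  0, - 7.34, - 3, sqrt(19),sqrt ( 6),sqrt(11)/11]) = [ - 15 * sqrt(2), - 7.34 , - 4 , - 3, 0, sqrt(11) /11,sqrt (11)/11, sqrt(6 ), sqrt( 7), sqrt ( 10) , sqrt(11), sqrt(15) , 4,  sqrt( 19),sqrt(19), 5, 7,4*sqrt( 13) ] 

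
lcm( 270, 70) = 1890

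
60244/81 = 60244/81= 743.75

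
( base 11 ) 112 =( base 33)42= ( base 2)10000110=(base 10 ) 134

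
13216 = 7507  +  5709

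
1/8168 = 1/8168 = 0.00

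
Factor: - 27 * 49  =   - 1323 = - 3^3 * 7^2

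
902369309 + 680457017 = 1582826326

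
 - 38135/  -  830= 7627/166 = 45.95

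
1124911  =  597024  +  527887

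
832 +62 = 894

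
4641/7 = 663 = 663.00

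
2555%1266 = 23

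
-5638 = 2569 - 8207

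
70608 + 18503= 89111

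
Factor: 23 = 23^1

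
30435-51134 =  - 20699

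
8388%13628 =8388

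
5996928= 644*9312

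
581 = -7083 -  - 7664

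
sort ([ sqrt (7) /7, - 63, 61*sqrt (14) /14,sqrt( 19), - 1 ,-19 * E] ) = [ - 63,  -  19  *  E,- 1, sqrt(7) /7 , sqrt(19 ),61*sqrt (14) /14 ]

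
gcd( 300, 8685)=15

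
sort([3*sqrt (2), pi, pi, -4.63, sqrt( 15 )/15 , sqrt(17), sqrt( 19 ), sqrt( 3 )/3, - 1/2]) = [ - 4.63, - 1/2, sqrt(15) /15,  sqrt(3) /3,pi, pi , sqrt ( 17 ),3*sqrt ( 2 ), sqrt(19) ] 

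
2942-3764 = -822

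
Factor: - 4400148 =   -  2^2*3^1*73^1*5023^1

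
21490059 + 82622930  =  104112989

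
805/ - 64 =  - 805/64 = - 12.58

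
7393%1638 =841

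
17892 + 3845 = 21737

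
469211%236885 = 232326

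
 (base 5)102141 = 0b110101011101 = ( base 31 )3hb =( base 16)d5d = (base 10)3421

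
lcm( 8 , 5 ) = 40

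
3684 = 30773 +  - 27089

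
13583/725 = 18 + 533/725 = 18.74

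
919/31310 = 919/31310 = 0.03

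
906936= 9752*93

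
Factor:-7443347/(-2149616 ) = 2^ ( -4)*7^(-1)* 17^ ( - 1) *137^1*1129^ ( - 1) * 54331^1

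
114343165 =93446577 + 20896588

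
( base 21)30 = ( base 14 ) 47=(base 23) 2H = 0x3F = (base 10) 63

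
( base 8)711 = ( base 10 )457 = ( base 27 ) gp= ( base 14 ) 249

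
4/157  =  4/157=0.03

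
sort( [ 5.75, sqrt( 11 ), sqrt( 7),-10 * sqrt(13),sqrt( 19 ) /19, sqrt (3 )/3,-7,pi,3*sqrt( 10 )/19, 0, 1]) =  [ - 10*sqrt ( 13 ), - 7,0, sqrt (19)/19, 3*sqrt(10) /19,sqrt (3 ) /3, 1, sqrt( 7 ), pi,sqrt(11),  5.75 ]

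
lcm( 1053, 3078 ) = 40014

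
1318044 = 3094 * 426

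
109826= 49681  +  60145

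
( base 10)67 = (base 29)29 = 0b1000011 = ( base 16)43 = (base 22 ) 31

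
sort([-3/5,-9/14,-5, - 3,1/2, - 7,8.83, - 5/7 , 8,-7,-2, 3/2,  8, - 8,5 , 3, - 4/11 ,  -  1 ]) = [ - 8, -7,  -  7, - 5,  -  3, - 2, - 1, - 5/7,-9/14, - 3/5 , - 4/11,1/2, 3/2,3,5,  8,8,8.83]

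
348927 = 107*3261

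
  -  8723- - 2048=-6675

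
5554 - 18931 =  - 13377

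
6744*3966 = 26746704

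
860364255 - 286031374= 574332881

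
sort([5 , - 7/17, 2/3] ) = [ - 7/17,2/3, 5]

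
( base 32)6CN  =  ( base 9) 8878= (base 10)6551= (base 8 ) 14627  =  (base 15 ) 1e1b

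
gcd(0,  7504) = 7504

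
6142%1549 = 1495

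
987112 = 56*17627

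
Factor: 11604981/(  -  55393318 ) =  - 2^(-1)*3^1*283^1*13669^1*27696659^ (-1)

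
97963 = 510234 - 412271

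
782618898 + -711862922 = 70755976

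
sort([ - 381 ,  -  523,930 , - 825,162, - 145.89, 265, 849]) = [ - 825 , - 523,-381, - 145.89, 162,265,  849,  930]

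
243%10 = 3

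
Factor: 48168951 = 3^1*16056317^1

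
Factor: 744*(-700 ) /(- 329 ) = 74400/47  =  2^5 * 3^1*5^2*31^1*47^ ( - 1)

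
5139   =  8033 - 2894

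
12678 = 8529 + 4149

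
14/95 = 14/95 = 0.15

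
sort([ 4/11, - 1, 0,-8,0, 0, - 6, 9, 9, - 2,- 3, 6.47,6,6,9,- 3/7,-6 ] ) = [ - 8,-6, - 6,-3,-2,-1,-3/7,0,0,0,4/11,6,6 , 6.47, 9,9, 9]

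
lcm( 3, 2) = 6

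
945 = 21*45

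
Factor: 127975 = 5^2*5119^1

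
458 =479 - 21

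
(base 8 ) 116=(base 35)28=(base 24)36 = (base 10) 78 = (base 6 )210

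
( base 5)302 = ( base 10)77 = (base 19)41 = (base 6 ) 205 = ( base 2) 1001101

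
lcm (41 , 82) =82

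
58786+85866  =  144652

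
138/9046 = 69/4523= 0.02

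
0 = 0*10253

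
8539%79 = 7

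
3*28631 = 85893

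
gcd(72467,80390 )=1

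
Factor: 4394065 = 5^1*13^1*67601^1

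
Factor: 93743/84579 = 3^ (-1)*11^( - 2) * 13^1*233^ (  -  1)*7211^1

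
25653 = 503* 51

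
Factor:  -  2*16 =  - 2^5 = -32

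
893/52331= 893/52331= 0.02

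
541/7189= 541/7189 = 0.08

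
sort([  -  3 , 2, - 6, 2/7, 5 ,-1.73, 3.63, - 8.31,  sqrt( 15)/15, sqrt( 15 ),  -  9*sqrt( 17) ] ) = [-9* sqrt(17), - 8.31, - 6,-3,-1.73,sqrt(15) /15,2/7, 2, 3.63,sqrt(15), 5] 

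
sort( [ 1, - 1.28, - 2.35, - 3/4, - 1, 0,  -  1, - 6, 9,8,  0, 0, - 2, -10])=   [ - 10, - 6, - 2.35, - 2,  -  1.28,- 1,-1, - 3/4, 0 , 0,  0,  1, 8,9]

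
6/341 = 6/341 = 0.02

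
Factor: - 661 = - 661^1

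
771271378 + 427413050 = 1198684428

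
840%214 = 198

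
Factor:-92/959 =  - 2^2 * 7^( - 1) * 23^1 * 137^( - 1 )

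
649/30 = 21+19/30 = 21.63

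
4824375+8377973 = 13202348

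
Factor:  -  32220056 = -2^3*11^1*23^1*15919^1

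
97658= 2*48829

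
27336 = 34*804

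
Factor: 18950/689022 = 25/909  =  3^(-2 ) * 5^2 * 101^( - 1 )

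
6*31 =186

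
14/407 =14/407 =0.03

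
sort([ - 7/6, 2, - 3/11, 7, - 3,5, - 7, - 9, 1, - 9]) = [ - 9,  -  9 , - 7 , - 3, - 7/6, - 3/11,1,2, 5, 7]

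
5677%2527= 623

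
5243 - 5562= - 319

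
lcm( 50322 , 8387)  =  50322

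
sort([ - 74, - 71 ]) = [ - 74,  -  71]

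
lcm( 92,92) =92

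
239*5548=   1325972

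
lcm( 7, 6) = 42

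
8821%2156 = 197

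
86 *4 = 344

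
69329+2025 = 71354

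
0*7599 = 0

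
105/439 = 105/439 = 0.24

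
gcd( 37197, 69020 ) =1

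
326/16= 20 + 3/8 = 20.38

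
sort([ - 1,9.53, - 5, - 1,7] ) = [ - 5 , - 1, - 1,7,9.53] 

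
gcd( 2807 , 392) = 7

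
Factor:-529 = -23^2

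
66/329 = 66/329= 0.20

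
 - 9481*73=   -692113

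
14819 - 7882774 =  -7867955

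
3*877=2631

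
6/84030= 1/14005 = 0.00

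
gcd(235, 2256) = 47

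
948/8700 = 79/725 = 0.11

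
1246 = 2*623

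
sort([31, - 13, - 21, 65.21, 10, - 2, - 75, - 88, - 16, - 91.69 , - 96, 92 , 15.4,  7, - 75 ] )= [ - 96, - 91.69, - 88, - 75, - 75, -21,- 16, - 13, - 2, 7,10, 15.4, 31, 65.21,92] 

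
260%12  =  8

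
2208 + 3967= 6175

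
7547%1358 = 757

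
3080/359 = 8+208/359 =8.58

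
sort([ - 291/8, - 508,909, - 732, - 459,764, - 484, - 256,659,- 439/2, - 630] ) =[  -  732, - 630, - 508, - 484, - 459, - 256, - 439/2, - 291/8,  659,764,909] 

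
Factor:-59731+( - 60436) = - 120167^1 = - 120167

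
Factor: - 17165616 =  - 2^4*3^1*13^1*27509^1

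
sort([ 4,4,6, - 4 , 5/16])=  [ - 4,5/16,4,4,6]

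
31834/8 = 3979 + 1/4  =  3979.25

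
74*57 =4218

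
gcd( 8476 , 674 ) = 2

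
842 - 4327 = - 3485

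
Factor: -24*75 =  - 1800  =  - 2^3 * 3^2*5^2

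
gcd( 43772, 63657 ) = 1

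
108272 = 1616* 67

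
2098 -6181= - 4083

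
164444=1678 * 98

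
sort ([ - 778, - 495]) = [ - 778, - 495]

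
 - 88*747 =-65736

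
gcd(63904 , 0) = 63904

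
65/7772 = 65/7772=0.01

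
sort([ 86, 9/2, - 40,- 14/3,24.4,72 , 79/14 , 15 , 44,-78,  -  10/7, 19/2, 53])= [ - 78, - 40, - 14/3, - 10/7,9/2,79/14,19/2,15 , 24.4,44,53, 72,86 ]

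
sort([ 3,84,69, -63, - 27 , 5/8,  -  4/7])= [ - 63 ,-27,  -  4/7, 5/8 , 3, 69  ,  84]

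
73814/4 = 36907/2 = 18453.50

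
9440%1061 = 952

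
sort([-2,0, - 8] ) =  [ - 8, - 2,0]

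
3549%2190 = 1359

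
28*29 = 812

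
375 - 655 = - 280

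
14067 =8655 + 5412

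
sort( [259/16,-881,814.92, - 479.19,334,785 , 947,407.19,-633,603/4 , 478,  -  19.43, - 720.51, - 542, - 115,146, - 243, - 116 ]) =[-881, - 720.51, - 633,-542, - 479.19,-243, - 116 , - 115,-19.43, 259/16,146, 603/4 , 334,407.19, 478,785,814.92, 947]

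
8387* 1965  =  16480455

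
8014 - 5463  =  2551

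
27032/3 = 9010 + 2/3 = 9010.67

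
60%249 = 60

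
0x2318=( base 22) IC8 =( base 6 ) 105332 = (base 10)8984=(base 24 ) FE8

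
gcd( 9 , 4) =1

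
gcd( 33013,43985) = 1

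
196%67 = 62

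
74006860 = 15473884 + 58532976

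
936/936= 1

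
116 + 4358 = 4474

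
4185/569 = 7 + 202/569 = 7.36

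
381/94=381/94  =  4.05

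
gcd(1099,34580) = 7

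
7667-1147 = 6520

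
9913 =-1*( - 9913 ) 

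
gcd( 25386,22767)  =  3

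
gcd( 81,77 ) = 1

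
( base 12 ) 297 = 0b110010011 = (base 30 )dd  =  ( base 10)403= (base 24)gj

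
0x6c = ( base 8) 154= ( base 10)108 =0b1101100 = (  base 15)73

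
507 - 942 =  - 435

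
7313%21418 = 7313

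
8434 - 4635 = 3799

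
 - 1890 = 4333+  - 6223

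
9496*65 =617240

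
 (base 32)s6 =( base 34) qi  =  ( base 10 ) 902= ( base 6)4102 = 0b1110000110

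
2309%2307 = 2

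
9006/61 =9006/61 = 147.64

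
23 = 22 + 1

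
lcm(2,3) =6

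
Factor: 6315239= 7^1* 19^1*103^1*  461^1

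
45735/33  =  15245/11 = 1385.91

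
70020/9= 7780   =  7780.00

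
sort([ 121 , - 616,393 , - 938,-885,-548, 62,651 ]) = [-938, - 885, - 616,-548, 62,121,393,  651]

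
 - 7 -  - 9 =2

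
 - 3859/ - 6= 3859/6=643.17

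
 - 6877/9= - 6877/9 = - 764.11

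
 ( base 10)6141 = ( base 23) BE0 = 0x17fd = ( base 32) 5VT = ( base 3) 22102110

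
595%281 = 33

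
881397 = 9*97933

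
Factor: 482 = 2^1*241^1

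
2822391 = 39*72369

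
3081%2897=184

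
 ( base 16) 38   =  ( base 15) 3b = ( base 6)132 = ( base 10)56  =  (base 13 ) 44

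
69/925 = 69/925 = 0.07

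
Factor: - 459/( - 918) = 1/2 = 2^(  -  1)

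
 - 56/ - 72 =7/9=   0.78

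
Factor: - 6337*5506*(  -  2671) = 93195255262 = 2^1*2671^1*2753^1*6337^1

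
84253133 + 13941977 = 98195110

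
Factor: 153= 3^2*17^1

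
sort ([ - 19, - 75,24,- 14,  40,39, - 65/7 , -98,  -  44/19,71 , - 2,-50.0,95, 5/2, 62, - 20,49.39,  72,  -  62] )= [- 98, - 75, - 62, - 50.0, - 20, - 19, - 14, - 65/7, - 44/19, - 2,5/2, 24, 39,40, 49.39, 62, 71,72,  95 ]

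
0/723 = 0 = 0.00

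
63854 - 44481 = 19373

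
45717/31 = 1474+23/31 = 1474.74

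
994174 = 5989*166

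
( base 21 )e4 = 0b100101010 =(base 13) 19C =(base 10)298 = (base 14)174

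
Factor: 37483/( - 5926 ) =-2^(-1 )*2963^( - 1) * 37483^1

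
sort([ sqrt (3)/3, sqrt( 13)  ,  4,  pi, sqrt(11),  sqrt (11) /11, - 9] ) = [ - 9,  sqrt(11) /11 , sqrt( 3) /3,  pi,sqrt( 11), sqrt(13), 4 ]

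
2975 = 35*85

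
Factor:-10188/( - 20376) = 1/2 = 2^(  -  1 )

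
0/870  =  0 = 0.00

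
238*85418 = 20329484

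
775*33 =25575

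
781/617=1 + 164/617=1.27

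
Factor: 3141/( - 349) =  - 3^2  =  - 9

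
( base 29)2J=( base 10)77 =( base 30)2h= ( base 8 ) 115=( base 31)2F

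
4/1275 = 4/1275  =  0.00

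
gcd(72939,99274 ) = 1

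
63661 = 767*83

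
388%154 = 80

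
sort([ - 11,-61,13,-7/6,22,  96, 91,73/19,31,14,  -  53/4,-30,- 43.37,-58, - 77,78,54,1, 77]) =[ - 77, - 61,  -  58, - 43.37,-30, - 53/4,  -  11, -7/6,1,73/19,13,14,22,31,54,77, 78,91,96 ] 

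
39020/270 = 144  +  14/27= 144.52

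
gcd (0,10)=10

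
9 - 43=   -  34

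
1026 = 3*342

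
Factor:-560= - 2^4*5^1*7^1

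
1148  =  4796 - 3648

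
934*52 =48568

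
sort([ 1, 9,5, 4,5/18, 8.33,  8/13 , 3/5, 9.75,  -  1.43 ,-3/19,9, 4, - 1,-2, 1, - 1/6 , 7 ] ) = [ - 2 , - 1.43, - 1, - 1/6, - 3/19, 5/18, 3/5,8/13, 1, 1, 4, 4,5,7,8.33, 9, 9,9.75 ] 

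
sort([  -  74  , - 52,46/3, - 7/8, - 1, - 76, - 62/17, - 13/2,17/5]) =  [ - 76,  -  74,- 52,-13/2, - 62/17,  -  1, - 7/8,  17/5 , 46/3]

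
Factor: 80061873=3^1*23^1*1160317^1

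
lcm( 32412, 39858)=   2949492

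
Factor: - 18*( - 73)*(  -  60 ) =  - 78840  =  - 2^3*3^3*5^1*73^1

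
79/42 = 79/42 = 1.88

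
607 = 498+109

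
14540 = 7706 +6834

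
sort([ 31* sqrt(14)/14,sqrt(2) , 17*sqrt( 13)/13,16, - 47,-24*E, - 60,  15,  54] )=[ - 24*E, - 60, - 47,sqrt( 2), 17*sqrt(13)/13, 31*sqrt( 14)/14,15, 16, 54] 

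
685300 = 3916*175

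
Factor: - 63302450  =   - 2^1*5^2*43^1*29443^1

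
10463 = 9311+1152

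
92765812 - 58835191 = 33930621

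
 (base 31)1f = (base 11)42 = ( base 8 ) 56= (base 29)1H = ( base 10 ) 46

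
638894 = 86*7429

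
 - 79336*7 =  - 555352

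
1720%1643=77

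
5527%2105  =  1317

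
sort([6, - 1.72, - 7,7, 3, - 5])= [ - 7,-5, - 1.72, 3, 6,7]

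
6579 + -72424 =- 65845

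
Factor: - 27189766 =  - 2^1*17^1*277^1*2887^1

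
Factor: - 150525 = - 3^3* 5^2*223^1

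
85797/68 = 1261 + 49/68 = 1261.72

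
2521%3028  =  2521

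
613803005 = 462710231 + 151092774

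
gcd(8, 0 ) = 8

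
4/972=1/243 = 0.00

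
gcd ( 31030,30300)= 10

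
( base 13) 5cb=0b1111110100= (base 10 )1012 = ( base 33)UM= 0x3F4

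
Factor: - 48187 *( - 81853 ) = 48187^1*81853^1=3944250511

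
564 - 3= 561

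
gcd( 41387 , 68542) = 1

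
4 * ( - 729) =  -2916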